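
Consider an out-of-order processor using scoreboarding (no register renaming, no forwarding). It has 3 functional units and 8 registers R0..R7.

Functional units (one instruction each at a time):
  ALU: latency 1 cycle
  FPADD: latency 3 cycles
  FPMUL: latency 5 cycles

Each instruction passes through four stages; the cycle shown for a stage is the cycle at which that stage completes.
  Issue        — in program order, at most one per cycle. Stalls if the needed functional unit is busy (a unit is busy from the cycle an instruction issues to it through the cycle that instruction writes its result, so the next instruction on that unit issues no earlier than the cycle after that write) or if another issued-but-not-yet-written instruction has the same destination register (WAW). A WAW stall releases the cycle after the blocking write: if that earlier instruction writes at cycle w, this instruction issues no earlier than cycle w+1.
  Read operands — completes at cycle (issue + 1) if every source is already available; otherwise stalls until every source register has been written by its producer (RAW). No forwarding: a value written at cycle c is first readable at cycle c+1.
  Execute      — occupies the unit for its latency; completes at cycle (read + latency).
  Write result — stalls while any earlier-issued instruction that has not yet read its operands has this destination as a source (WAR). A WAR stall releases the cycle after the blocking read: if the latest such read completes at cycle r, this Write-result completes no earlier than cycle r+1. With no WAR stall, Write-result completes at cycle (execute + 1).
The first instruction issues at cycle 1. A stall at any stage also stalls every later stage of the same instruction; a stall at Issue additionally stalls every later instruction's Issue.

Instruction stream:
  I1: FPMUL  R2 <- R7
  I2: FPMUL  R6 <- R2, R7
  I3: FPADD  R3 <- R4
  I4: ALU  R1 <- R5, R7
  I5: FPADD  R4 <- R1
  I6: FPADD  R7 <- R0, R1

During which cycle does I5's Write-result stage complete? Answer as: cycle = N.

cycle = 21

t=1  I1 dispatched to FPMUL
t=2  I1 operands ready
t=7  I1 complete
t=8  R2←I1
t=9  I2 dispatched to FPMUL
t=10  I2 operands ready, I3 dispatched to FPADD
t=11  I3 operands ready, I4 dispatched to ALU
t=12  I4 operands ready
t=13  I4 complete
t=14  I3 complete, R1←I4
t=15  I2 complete, R3←I3
t=16  R6←I2, I5 dispatched to FPADD
t=17  I5 operands ready
t=20  I5 complete
t=21  R4←I5
t=22  I6 dispatched to FPADD
t=23  I6 operands ready
t=26  I6 complete
t=27  R7←I6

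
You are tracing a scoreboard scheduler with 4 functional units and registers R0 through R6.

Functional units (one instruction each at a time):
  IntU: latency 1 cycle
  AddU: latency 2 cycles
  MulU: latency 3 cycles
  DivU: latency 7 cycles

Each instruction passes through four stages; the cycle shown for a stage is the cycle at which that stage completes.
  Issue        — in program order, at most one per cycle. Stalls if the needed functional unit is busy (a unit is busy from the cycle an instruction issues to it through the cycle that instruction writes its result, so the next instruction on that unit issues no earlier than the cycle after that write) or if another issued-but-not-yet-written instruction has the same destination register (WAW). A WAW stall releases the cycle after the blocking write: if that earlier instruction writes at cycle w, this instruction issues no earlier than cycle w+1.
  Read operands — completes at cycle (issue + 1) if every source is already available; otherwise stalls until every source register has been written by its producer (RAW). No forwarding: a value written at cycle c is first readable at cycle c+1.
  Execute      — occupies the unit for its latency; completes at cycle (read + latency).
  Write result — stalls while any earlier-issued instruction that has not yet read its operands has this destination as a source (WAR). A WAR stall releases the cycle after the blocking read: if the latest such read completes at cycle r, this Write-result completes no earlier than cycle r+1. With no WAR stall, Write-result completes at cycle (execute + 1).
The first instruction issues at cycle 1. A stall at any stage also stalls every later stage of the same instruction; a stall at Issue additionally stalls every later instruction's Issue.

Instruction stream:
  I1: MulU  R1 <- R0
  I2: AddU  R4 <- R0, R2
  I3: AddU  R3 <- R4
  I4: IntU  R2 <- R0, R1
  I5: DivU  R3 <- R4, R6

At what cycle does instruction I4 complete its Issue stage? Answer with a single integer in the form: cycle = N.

I1 -> (1, 2, 5, 6)
I2 -> (2, 3, 5, 6)
I3 -> (7, 8, 10, 11)  // struct: AddU busy until I2 writes@6
I4 -> (8, 9, 10, 11)
I5 -> (12, 13, 20, 21)  // WAW R3: wait I3 write@11

cycle = 8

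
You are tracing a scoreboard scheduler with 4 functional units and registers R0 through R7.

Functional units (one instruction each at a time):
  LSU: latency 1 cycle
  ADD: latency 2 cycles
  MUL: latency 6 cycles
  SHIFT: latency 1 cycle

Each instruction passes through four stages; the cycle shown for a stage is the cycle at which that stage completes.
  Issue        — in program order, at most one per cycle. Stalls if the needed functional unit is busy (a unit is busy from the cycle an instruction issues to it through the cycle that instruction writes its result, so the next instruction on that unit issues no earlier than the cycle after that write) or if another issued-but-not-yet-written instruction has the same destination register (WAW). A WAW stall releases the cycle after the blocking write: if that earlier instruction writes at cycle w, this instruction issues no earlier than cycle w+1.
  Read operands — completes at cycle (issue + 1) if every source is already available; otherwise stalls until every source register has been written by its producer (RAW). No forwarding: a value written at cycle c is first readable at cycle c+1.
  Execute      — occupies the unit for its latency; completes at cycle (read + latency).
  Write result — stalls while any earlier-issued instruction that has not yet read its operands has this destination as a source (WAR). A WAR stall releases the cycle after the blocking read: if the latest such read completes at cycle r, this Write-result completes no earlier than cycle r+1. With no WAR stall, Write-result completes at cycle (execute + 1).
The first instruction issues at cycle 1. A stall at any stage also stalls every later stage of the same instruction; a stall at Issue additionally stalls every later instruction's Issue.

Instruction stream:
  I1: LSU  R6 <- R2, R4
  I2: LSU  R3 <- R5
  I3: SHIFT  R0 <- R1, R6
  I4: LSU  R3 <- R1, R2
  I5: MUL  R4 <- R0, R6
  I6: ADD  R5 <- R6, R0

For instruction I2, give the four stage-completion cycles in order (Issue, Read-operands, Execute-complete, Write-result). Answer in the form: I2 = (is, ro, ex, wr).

[1] I1 dispatched to LSU
[2] I1 operands ready
[3] I1 complete
[4] R6←I1
[5] I2 dispatched to LSU
[6] I2 operands ready; I3 dispatched to SHIFT
[7] I2 complete; I3 operands ready
[8] R3←I2; I3 complete
[9] R0←I3; I4 dispatched to LSU
[10] I4 operands ready; I5 dispatched to MUL
[11] I4 complete; I5 operands ready; I6 dispatched to ADD
[12] R3←I4; I6 operands ready
[14] I6 complete
[15] R5←I6
[17] I5 complete
[18] R4←I5

I2 = (5, 6, 7, 8)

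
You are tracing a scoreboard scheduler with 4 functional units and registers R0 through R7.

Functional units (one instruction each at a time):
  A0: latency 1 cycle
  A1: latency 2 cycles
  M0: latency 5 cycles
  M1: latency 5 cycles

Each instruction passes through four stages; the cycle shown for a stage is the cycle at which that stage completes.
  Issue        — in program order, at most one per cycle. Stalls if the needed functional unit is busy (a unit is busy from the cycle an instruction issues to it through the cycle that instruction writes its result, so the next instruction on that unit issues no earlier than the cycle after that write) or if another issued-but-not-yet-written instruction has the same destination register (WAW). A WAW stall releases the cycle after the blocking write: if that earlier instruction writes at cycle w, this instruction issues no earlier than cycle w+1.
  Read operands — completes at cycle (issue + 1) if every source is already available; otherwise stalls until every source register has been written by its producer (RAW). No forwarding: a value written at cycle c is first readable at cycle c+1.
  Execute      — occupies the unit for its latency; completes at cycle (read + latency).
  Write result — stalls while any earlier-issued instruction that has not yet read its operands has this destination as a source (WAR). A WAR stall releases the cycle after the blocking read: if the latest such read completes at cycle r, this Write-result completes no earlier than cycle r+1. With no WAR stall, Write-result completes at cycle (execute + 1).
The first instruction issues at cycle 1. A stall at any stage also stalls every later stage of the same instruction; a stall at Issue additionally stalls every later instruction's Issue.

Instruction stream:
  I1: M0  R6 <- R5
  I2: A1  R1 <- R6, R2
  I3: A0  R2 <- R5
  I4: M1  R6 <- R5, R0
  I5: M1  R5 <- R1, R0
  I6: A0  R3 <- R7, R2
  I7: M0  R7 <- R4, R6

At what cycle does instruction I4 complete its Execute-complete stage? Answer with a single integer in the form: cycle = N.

cycle 1: I1→M0
cycle 2: I1 RO, I2→A1
cycle 3: I3→A0
cycle 4: I3 RO
cycle 5: I3 EX
cycle 7: I1 EX
cycle 8: I1 WR R6
cycle 9: I2 RO, I4→M1
cycle 10: I3 WR R2, I4 RO
cycle 11: I2 EX
cycle 12: I2 WR R1
cycle 15: I4 EX
cycle 16: I4 WR R6
cycle 17: I5→M1
cycle 18: I5 RO, I6→A0
cycle 19: I6 RO, I7→M0
cycle 20: I6 EX, I7 RO
cycle 21: I6 WR R3
cycle 23: I5 EX
cycle 24: I5 WR R5
cycle 25: I7 EX
cycle 26: I7 WR R7

cycle = 15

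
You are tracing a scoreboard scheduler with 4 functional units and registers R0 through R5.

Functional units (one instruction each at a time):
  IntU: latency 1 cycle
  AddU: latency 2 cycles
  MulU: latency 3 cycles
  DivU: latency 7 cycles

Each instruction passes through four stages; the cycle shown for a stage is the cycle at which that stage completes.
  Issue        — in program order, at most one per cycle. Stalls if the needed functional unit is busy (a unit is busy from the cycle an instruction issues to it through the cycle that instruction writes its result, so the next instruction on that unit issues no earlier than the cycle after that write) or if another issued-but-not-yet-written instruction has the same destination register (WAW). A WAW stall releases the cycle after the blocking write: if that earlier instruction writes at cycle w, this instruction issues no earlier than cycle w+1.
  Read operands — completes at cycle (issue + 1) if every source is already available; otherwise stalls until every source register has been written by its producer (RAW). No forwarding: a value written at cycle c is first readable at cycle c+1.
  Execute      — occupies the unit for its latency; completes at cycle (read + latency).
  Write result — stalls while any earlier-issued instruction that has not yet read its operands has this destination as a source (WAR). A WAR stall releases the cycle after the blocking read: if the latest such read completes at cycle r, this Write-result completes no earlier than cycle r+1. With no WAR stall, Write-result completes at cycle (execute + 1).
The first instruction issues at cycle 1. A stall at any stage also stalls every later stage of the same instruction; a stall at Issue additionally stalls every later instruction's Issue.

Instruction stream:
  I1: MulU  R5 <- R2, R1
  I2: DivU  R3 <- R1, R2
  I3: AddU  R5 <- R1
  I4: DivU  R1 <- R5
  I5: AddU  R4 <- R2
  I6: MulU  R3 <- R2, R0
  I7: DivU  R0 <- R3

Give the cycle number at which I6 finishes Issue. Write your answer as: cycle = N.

cycle = 14

cycle 1: I1 dispatched to MulU
cycle 2: I1 operands ready · I2 dispatched to DivU
cycle 3: I2 operands ready
cycle 5: I1 complete
cycle 6: R5←I1
cycle 7: I3 dispatched to AddU
cycle 8: I3 operands ready
cycle 10: I2 complete · I3 complete
cycle 11: R3←I2 · R5←I3
cycle 12: I4 dispatched to DivU
cycle 13: I4 operands ready · I5 dispatched to AddU
cycle 14: I5 operands ready · I6 dispatched to MulU
cycle 15: I6 operands ready
cycle 16: I5 complete
cycle 17: R4←I5
cycle 18: I6 complete
cycle 19: R3←I6
cycle 20: I4 complete
cycle 21: R1←I4
cycle 22: I7 dispatched to DivU
cycle 23: I7 operands ready
cycle 30: I7 complete
cycle 31: R0←I7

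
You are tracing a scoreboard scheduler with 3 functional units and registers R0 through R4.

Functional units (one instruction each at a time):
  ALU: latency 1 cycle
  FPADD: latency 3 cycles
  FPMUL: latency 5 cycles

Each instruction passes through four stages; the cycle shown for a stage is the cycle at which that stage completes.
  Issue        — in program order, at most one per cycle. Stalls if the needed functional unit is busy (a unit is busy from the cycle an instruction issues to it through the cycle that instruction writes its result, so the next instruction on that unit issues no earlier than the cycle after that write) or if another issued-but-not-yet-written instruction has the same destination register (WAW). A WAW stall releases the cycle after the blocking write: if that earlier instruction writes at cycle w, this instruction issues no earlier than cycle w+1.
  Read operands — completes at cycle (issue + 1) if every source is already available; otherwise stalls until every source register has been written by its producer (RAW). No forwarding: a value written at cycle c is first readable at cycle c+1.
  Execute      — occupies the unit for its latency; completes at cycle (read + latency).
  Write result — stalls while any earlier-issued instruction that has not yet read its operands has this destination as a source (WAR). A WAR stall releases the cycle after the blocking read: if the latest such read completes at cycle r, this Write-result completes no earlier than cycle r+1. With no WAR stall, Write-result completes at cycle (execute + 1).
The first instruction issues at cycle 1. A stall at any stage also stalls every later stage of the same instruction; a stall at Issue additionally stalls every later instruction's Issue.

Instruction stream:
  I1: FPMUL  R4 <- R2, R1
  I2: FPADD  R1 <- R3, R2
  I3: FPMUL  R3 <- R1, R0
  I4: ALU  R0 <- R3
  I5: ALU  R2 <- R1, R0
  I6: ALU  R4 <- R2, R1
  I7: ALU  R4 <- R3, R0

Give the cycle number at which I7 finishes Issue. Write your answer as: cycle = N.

t=1  I1→FPMUL
t=2  I1 RO | I2→FPADD
t=3  I2 RO
t=6  I2 EX
t=7  I1 EX | I2 WR R1
t=8  I1 WR R4
t=9  I3→FPMUL
t=10  I3 RO | I4→ALU
t=15  I3 EX
t=16  I3 WR R3
t=17  I4 RO
t=18  I4 EX
t=19  I4 WR R0
t=20  I5→ALU
t=21  I5 RO
t=22  I5 EX
t=23  I5 WR R2
t=24  I6→ALU
t=25  I6 RO
t=26  I6 EX
t=27  I6 WR R4
t=28  I7→ALU
t=29  I7 RO
t=30  I7 EX
t=31  I7 WR R4

cycle = 28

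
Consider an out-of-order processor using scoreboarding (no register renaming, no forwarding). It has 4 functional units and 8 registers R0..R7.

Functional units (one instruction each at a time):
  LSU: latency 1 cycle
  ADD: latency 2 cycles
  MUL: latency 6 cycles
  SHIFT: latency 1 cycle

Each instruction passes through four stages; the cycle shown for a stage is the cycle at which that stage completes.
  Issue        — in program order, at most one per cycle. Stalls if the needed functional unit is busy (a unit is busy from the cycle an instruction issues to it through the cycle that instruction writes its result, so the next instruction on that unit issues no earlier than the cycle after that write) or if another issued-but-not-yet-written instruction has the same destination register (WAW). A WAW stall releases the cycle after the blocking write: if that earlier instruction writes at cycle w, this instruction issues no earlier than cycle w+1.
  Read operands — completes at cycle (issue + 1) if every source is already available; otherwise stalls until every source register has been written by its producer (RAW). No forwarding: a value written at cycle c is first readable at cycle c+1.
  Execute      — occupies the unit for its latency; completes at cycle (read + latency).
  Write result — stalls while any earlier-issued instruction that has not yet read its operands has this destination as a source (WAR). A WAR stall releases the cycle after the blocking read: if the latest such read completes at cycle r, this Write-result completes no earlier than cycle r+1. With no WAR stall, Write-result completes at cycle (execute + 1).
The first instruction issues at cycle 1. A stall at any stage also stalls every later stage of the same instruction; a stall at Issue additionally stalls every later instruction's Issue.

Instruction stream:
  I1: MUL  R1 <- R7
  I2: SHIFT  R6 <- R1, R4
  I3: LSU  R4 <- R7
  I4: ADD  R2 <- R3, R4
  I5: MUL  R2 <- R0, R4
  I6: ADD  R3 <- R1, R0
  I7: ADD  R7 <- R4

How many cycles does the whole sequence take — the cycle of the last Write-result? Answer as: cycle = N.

I1 -> (1, 2, 8, 9)
I2 -> (2, 10, 11, 12)  // RAW R1: wait I1 write@9
I3 -> (3, 4, 5, 11)  // WAR R4: wait I2 read@10
I4 -> (4, 12, 14, 15)  // RAW R4: wait I3 write@11
I5 -> (16, 17, 23, 24)  // WAW R2: wait I4 write@15
I6 -> (17, 18, 20, 21)
I7 -> (22, 23, 25, 26)  // struct: ADD busy until I6 writes@21

cycle = 26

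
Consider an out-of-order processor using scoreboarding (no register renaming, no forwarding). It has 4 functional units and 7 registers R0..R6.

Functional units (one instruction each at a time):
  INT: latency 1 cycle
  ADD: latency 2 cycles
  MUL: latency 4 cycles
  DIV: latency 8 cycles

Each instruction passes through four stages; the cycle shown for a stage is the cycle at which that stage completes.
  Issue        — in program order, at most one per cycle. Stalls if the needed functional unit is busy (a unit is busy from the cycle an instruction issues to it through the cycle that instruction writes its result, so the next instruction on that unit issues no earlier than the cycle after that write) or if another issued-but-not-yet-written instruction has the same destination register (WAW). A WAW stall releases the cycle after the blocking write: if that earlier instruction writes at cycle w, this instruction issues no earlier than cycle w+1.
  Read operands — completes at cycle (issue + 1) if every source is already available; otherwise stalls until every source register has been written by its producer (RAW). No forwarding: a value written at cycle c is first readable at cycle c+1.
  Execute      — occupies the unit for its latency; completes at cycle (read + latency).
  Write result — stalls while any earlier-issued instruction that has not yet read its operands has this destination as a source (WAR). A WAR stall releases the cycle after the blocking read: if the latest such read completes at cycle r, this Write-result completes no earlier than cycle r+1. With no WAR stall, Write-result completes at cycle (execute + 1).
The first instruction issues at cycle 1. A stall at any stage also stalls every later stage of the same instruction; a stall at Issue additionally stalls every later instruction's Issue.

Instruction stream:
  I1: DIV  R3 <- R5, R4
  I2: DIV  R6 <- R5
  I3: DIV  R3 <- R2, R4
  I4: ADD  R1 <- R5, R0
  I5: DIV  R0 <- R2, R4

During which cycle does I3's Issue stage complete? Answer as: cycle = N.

cycle = 23

[I1] 1/2/10/11
[I2] 12/13/21/22  (struct: DIV busy until I1 writes@11)
[I3] 23/24/32/33  (struct: DIV busy until I2 writes@22)
[I4] 24/25/27/28
[I5] 34/35/43/44  (struct: DIV busy until I3 writes@33)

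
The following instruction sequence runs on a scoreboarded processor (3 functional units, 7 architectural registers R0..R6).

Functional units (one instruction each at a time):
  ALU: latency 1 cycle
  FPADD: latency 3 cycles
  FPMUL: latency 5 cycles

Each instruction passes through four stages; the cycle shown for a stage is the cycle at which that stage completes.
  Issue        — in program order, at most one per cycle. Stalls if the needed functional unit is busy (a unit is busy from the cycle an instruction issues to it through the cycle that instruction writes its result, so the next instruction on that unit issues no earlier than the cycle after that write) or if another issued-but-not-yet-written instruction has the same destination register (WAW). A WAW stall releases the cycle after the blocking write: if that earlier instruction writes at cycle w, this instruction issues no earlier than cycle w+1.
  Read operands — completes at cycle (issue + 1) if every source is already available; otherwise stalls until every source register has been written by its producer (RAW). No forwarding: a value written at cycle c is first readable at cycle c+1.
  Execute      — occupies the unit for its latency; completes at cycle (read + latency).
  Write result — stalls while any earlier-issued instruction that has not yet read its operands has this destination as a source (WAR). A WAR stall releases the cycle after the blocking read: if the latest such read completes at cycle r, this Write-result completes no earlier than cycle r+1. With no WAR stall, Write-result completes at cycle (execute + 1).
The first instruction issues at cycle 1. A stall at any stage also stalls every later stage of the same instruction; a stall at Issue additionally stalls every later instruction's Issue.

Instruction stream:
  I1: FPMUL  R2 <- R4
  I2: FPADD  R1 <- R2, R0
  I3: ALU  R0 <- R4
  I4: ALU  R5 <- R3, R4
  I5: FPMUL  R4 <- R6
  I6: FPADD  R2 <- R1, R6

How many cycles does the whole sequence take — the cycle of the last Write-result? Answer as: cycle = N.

cycle = 19

t=1  I1 dispatched to FPMUL
t=2  I1 operands ready; I2 dispatched to FPADD
t=3  I3 dispatched to ALU
t=4  I3 operands ready
t=5  I3 complete
t=7  I1 complete
t=8  R2←I1
t=9  I2 operands ready
t=10  R0←I3
t=11  I4 dispatched to ALU
t=12  I2 complete; I4 operands ready; I5 dispatched to FPMUL
t=13  R1←I2; I4 complete; I5 operands ready
t=14  R5←I4; I6 dispatched to FPADD
t=15  I6 operands ready
t=18  I5 complete; I6 complete
t=19  R4←I5; R2←I6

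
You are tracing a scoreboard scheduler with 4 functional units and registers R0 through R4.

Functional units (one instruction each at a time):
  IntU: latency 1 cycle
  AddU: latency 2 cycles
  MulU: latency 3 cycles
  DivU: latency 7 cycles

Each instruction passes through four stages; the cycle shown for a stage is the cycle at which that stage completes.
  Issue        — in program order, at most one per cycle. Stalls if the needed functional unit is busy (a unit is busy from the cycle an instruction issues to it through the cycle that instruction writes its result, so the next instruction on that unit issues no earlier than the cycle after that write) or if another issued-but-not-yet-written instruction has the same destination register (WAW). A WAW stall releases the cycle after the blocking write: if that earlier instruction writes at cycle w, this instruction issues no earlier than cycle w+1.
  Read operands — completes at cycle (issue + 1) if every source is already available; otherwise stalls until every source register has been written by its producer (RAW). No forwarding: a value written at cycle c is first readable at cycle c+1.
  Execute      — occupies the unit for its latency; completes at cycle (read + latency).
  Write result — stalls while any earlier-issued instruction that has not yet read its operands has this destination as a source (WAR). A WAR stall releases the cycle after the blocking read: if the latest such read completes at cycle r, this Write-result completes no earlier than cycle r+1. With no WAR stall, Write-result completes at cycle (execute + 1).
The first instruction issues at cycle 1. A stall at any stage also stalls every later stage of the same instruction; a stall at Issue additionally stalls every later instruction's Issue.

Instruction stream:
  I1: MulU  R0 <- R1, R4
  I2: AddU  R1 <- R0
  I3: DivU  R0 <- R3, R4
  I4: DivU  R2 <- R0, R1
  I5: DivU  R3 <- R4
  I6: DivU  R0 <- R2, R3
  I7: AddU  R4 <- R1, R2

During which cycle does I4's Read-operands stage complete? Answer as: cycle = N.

t=1  I1→MulU
t=2  I1 RO; I2→AddU
t=5  I1 EX
t=6  I1 WR R0
t=7  I2 RO; I3→DivU
t=8  I3 RO
t=9  I2 EX
t=10  I2 WR R1
t=15  I3 EX
t=16  I3 WR R0
t=17  I4→DivU
t=18  I4 RO
t=25  I4 EX
t=26  I4 WR R2
t=27  I5→DivU
t=28  I5 RO
t=35  I5 EX
t=36  I5 WR R3
t=37  I6→DivU
t=38  I6 RO; I7→AddU
t=39  I7 RO
t=41  I7 EX
t=42  I7 WR R4
t=45  I6 EX
t=46  I6 WR R0

cycle = 18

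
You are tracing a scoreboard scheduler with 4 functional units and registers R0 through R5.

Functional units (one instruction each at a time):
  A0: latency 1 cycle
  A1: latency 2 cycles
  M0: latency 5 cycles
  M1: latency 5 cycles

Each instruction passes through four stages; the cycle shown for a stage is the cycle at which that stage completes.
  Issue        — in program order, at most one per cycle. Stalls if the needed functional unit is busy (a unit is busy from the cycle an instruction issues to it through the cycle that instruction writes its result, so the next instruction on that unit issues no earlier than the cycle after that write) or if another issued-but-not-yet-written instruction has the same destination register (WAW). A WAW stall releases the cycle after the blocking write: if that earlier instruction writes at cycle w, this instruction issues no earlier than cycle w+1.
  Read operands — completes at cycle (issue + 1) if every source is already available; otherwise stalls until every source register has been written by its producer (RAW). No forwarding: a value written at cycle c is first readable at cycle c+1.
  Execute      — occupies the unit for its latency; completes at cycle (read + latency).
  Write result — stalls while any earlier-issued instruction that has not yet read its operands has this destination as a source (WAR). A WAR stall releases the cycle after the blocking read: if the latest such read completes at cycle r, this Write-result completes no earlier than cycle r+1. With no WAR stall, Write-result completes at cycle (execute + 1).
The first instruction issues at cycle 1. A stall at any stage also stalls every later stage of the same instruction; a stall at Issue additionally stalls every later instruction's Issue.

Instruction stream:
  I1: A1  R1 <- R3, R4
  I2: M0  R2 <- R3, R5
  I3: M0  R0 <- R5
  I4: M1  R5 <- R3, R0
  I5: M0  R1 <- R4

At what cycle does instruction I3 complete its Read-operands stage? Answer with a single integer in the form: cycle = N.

  I1 | 1 | 2 | 4 | 5
  I2 | 2 | 3 | 8 | 9
  I3 | 10 | 11 | 16 | 17   struct: M0 busy until I2 writes@9
  I4 | 11 | 18 | 23 | 24   RAW R0: wait I3 write@17
  I5 | 18 | 19 | 24 | 25   struct: M0 busy until I3 writes@17

cycle = 11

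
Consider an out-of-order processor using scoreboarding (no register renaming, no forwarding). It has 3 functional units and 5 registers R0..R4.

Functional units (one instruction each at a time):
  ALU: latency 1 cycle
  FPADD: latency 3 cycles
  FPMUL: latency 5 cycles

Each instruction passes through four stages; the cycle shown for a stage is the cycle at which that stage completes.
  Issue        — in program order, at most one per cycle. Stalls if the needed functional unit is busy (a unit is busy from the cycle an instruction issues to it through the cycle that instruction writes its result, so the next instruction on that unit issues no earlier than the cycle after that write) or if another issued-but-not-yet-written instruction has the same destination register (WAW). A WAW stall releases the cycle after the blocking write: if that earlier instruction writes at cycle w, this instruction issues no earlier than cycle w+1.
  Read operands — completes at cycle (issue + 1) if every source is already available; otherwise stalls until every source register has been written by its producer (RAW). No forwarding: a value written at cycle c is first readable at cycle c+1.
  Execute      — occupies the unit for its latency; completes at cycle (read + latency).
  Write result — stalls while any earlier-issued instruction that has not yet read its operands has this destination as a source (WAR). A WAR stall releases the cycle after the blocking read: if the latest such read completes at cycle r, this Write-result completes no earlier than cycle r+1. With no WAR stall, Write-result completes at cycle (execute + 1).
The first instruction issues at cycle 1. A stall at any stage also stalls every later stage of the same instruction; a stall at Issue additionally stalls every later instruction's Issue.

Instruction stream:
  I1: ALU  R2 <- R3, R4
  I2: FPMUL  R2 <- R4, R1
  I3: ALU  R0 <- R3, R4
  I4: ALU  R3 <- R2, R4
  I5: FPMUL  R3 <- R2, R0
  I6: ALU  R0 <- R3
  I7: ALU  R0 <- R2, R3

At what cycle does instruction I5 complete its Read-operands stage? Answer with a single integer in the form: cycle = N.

cycle = 17

c1: issue I1 (ALU)
c2: I1 read-ops
c3: I1 finished on ALU
c4: I1→R2
c5: issue I2 (FPMUL)
c6: I2 read-ops · issue I3 (ALU)
c7: I3 read-ops
c8: I3 finished on ALU
c9: I3→R0
c10: issue I4 (ALU)
c11: I2 finished on FPMUL
c12: I2→R2
c13: I4 read-ops
c14: I4 finished on ALU
c15: I4→R3
c16: issue I5 (FPMUL)
c17: I5 read-ops · issue I6 (ALU)
c22: I5 finished on FPMUL
c23: I5→R3
c24: I6 read-ops
c25: I6 finished on ALU
c26: I6→R0
c27: issue I7 (ALU)
c28: I7 read-ops
c29: I7 finished on ALU
c30: I7→R0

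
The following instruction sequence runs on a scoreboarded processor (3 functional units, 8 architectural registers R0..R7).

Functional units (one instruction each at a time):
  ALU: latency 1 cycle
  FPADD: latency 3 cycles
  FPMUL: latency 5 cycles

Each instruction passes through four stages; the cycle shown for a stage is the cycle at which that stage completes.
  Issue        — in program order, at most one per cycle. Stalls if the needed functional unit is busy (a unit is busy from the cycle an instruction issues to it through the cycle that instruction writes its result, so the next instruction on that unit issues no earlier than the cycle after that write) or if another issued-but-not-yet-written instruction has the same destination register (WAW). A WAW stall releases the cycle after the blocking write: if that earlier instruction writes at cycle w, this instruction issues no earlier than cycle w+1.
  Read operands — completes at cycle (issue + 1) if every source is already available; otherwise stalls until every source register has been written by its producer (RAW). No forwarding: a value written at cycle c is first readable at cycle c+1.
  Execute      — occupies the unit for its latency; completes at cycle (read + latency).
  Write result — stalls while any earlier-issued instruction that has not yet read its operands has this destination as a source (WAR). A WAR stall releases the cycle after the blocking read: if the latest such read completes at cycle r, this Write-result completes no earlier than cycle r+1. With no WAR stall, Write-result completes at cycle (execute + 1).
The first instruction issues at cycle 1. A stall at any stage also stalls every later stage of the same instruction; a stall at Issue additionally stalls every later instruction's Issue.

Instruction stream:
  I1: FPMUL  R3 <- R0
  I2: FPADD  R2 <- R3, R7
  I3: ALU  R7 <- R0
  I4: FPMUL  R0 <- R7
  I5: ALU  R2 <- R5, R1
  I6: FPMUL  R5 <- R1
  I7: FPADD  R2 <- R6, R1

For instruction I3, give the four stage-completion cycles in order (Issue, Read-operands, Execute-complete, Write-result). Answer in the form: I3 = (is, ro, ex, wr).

I3 = (3, 4, 5, 10)

  I1 | 1 | 2 | 7 | 8
  I2 | 2 | 9 | 12 | 13   RAW R3: wait I1 write@8
  I3 | 3 | 4 | 5 | 10   WAR R7: wait I2 read@9
  I4 | 9 | 11 | 16 | 17   struct: FPMUL busy until I1 writes@8 · RAW R7: wait I3 write@10
  I5 | 14 | 15 | 16 | 17   WAW R2: wait I2 write@13
  I6 | 18 | 19 | 24 | 25   struct: FPMUL busy until I4 writes@17
  I7 | 19 | 20 | 23 | 24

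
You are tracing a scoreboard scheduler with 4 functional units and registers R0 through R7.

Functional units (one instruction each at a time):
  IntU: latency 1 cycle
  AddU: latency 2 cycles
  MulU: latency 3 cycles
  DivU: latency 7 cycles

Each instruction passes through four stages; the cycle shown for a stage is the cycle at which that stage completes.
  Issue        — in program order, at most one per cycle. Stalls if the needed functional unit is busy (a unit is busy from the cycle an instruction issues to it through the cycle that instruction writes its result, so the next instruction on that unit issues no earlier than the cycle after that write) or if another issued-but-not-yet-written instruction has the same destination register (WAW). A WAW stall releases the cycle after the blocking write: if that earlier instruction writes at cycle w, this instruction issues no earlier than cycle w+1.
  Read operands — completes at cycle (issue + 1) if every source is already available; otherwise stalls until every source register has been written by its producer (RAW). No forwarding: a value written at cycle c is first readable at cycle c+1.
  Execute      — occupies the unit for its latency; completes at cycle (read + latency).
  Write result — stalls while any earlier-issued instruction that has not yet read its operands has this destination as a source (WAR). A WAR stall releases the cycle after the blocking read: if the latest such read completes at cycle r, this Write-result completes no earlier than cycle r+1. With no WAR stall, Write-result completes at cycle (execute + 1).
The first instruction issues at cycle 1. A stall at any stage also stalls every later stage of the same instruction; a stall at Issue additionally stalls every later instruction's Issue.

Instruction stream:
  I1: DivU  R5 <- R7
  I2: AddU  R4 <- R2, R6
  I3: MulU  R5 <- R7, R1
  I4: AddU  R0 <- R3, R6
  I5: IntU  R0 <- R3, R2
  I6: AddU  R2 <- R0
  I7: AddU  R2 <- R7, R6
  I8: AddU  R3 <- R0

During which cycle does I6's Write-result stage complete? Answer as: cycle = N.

[I1] 1/2/9/10
[I2] 2/3/5/6
[I3] 11/12/15/16  (WAW R5: wait I1 write@10)
[I4] 12/13/15/16
[I5] 17/18/19/20  (WAW R0: wait I4 write@16)
[I6] 18/21/23/24  (RAW R0: wait I5 write@20)
[I7] 25/26/28/29  (struct: AddU busy until I6 writes@24)
[I8] 30/31/33/34  (struct: AddU busy until I7 writes@29)

cycle = 24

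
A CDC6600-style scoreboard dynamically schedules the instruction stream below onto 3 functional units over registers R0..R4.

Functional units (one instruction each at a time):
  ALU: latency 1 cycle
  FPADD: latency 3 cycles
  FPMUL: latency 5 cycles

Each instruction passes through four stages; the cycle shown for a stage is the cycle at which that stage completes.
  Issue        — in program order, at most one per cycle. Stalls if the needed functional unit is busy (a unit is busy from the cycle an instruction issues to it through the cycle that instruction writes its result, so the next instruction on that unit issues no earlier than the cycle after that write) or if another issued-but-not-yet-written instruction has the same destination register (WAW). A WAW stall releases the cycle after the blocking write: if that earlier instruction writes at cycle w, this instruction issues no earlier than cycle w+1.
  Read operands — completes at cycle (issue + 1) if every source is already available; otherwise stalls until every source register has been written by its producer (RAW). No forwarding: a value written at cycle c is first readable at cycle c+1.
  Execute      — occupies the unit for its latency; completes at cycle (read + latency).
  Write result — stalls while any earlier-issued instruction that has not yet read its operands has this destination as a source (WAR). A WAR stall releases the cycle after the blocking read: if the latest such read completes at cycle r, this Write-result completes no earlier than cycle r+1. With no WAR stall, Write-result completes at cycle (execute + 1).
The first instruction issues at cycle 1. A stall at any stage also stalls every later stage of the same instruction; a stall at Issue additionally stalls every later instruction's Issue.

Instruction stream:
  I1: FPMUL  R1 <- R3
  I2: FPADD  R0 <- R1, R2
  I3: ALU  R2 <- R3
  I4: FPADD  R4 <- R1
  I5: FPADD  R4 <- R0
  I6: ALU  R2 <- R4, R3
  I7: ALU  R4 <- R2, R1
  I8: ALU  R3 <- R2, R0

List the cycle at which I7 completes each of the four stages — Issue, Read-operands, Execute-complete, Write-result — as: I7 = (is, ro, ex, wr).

I7 = (29, 30, 31, 32)

[1] issue I1 (FPMUL)
[2] I1 read-ops · issue I2 (FPADD)
[3] issue I3 (ALU)
[4] I3 read-ops
[5] I3 finished on ALU
[7] I1 finished on FPMUL
[8] I1→R1
[9] I2 read-ops
[10] I3→R2
[12] I2 finished on FPADD
[13] I2→R0
[14] issue I4 (FPADD)
[15] I4 read-ops
[18] I4 finished on FPADD
[19] I4→R4
[20] issue I5 (FPADD)
[21] I5 read-ops · issue I6 (ALU)
[24] I5 finished on FPADD
[25] I5→R4
[26] I6 read-ops
[27] I6 finished on ALU
[28] I6→R2
[29] issue I7 (ALU)
[30] I7 read-ops
[31] I7 finished on ALU
[32] I7→R4
[33] issue I8 (ALU)
[34] I8 read-ops
[35] I8 finished on ALU
[36] I8→R3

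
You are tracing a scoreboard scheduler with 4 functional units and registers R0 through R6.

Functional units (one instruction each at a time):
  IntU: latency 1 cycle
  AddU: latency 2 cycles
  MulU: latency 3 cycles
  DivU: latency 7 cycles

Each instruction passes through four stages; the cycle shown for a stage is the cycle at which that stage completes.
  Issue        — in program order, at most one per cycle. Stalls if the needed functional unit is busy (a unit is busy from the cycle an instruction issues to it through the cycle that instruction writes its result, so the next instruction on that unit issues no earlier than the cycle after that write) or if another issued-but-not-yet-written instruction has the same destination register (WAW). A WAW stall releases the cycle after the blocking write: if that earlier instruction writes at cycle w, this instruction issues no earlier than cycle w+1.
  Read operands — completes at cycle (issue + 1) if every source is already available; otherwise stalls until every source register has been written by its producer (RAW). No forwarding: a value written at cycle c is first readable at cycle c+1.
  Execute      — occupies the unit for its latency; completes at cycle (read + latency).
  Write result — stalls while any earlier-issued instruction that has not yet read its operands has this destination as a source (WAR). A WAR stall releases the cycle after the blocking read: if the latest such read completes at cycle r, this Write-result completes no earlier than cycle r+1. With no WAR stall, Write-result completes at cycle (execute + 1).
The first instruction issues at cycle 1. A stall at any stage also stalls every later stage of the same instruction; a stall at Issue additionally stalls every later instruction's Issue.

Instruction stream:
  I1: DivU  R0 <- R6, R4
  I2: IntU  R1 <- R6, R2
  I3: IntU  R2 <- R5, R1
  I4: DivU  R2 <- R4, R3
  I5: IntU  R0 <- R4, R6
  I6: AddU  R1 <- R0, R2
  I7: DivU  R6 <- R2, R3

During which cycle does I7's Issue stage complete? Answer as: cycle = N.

c1: I1 dispatched to DivU
c2: I1 operands ready; I2 dispatched to IntU
c3: I2 operands ready
c4: I2 complete
c5: R1←I2
c6: I3 dispatched to IntU
c7: I3 operands ready
c8: I3 complete
c9: I1 complete; R2←I3
c10: R0←I1
c11: I4 dispatched to DivU
c12: I4 operands ready; I5 dispatched to IntU
c13: I5 operands ready; I6 dispatched to AddU
c14: I5 complete
c15: R0←I5
c19: I4 complete
c20: R2←I4
c21: I6 operands ready; I7 dispatched to DivU
c22: I7 operands ready
c23: I6 complete
c24: R1←I6
c29: I7 complete
c30: R6←I7

cycle = 21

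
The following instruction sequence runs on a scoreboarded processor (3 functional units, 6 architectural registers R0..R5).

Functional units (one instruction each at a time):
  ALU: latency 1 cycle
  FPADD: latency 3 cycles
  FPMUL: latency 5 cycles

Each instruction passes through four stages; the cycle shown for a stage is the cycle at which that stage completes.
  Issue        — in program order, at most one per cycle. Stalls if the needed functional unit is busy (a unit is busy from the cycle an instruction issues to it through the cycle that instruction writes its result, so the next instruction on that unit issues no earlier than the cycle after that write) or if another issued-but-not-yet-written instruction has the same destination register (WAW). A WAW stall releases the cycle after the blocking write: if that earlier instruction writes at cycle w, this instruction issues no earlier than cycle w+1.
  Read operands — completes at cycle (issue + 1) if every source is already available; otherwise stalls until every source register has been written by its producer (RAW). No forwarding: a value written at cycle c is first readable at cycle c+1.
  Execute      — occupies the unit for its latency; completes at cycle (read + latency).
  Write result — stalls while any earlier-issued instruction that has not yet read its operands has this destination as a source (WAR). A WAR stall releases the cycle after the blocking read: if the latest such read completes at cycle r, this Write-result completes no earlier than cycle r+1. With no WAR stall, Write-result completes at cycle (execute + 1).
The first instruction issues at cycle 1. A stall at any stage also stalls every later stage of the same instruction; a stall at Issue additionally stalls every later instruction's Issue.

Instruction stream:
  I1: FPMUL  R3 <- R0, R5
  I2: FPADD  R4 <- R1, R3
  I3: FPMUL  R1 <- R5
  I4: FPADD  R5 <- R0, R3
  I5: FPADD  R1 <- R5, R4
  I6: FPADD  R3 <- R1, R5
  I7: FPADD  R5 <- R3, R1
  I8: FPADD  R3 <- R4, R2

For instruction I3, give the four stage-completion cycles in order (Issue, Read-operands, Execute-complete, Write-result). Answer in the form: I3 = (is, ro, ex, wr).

[1] issue I1 (FPMUL)
[2] I1 read-ops, issue I2 (FPADD)
[7] I1 finished on FPMUL
[8] I1→R3
[9] I2 read-ops, issue I3 (FPMUL)
[10] I3 read-ops
[12] I2 finished on FPADD
[13] I2→R4
[14] issue I4 (FPADD)
[15] I3 finished on FPMUL, I4 read-ops
[16] I3→R1
[18] I4 finished on FPADD
[19] I4→R5
[20] issue I5 (FPADD)
[21] I5 read-ops
[24] I5 finished on FPADD
[25] I5→R1
[26] issue I6 (FPADD)
[27] I6 read-ops
[30] I6 finished on FPADD
[31] I6→R3
[32] issue I7 (FPADD)
[33] I7 read-ops
[36] I7 finished on FPADD
[37] I7→R5
[38] issue I8 (FPADD)
[39] I8 read-ops
[42] I8 finished on FPADD
[43] I8→R3

I3 = (9, 10, 15, 16)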